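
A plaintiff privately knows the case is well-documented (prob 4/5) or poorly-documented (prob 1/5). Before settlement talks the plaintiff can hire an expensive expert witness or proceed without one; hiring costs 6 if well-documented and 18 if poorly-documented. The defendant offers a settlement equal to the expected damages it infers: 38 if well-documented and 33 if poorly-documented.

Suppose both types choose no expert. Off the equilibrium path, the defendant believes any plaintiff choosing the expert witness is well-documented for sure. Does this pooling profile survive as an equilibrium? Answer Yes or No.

Yes

On path, the defendant holds the prior and pays 4/5·38 + 1/5·33 = 37. Off path (the expert witness), believing well-documented, it pays 38.
well-documented: no expert nets 37; the expert witness nets 38 − 6 = 32. well-documented stays.
poorly-documented: no expert nets 37; the expert witness nets 38 − 18 = 20. poorly-documented stays.
No type deviates, so pooling is sustained.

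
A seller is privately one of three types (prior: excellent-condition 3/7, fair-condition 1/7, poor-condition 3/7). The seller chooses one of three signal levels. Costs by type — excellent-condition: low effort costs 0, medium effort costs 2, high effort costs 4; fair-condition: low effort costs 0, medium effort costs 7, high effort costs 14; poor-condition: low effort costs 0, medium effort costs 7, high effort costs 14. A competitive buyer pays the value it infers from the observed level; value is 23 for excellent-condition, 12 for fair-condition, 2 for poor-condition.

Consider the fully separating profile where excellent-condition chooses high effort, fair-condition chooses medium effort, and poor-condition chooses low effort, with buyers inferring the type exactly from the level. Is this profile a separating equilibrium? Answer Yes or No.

No

Separating prices: high effort → 23, medium effort → 12, low effort → 2.
excellent-condition (assigned high effort): low effort: 2 − 0 = 2; medium effort: 12 − 2 = 10; high effort: 23 − 4 = 19. excellent-condition stays.
fair-condition (assigned medium effort): low effort: 2 − 0 = 2; medium effort: 12 − 7 = 5; high effort: 23 − 14 = 9. fair-condition prefers high effort.
poor-condition (assigned low effort): low effort: 2 − 0 = 2; medium effort: 12 − 7 = 5; high effort: 23 − 14 = 9. poor-condition prefers high effort.
At least one type deviates; the separating profile fails.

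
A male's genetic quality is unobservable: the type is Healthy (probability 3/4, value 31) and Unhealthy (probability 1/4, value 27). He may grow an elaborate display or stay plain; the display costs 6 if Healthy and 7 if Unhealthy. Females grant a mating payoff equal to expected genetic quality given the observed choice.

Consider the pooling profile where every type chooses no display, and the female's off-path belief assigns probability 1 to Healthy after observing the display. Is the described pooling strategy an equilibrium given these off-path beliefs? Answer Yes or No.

On path, the female holds the prior and pays 3/4·31 + 1/4·27 = 30. Off path (the display), believing Healthy, it pays 31.
Healthy: no display nets 30; the display nets 31 − 6 = 25. Healthy stays.
Unhealthy: no display nets 30; the display nets 31 − 7 = 24. Unhealthy stays.
No type deviates, so pooling is sustained.

Yes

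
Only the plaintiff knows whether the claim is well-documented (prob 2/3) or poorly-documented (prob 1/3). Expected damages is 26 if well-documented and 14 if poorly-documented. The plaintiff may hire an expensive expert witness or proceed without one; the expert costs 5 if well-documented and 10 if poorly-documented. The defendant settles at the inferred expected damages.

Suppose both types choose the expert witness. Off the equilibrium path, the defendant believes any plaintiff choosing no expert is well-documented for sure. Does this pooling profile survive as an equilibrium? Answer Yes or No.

On path, the defendant holds the prior and pays 2/3·26 + 1/3·14 = 22. Off path (no expert), believing well-documented, it pays 26.
well-documented: the expert witness nets 22 − 5 = 17; no expert nets 26. well-documented would deviate.
poorly-documented: the expert witness nets 22 − 10 = 12; no expert nets 26. poorly-documented would deviate.
A type deviates, so pooling fails.

No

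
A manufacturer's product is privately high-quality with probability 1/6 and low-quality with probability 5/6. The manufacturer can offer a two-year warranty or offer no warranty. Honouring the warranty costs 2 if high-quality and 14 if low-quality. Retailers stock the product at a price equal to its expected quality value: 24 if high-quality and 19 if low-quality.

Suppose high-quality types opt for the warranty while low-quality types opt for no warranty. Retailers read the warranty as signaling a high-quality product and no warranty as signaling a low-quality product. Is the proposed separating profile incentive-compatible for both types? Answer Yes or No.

Yes

Under these beliefs, the warranty earns price 24 and no warranty earns price 19.
high-quality: the warranty nets 24 − 2 = 22; no warranty nets 19. high-quality prefers the warranty.
low-quality: the warranty nets 24 − 14 = 10; no warranty nets 19. low-quality prefers no warranty.
Neither type deviates, so the separating profile is an equilibrium.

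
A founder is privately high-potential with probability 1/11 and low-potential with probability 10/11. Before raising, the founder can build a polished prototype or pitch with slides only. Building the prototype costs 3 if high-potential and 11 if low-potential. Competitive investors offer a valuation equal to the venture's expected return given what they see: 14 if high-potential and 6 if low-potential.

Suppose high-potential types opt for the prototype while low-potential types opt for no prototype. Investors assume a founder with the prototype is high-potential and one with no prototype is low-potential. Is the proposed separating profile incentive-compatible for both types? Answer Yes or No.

Yes

Under these beliefs, the prototype earns valuation 14 and no prototype earns valuation 6.
high-potential: the prototype nets 14 − 3 = 11; no prototype nets 6. high-potential prefers the prototype.
low-potential: the prototype nets 14 − 11 = 3; no prototype nets 6. low-potential prefers no prototype.
Neither type deviates, so the separating profile is an equilibrium.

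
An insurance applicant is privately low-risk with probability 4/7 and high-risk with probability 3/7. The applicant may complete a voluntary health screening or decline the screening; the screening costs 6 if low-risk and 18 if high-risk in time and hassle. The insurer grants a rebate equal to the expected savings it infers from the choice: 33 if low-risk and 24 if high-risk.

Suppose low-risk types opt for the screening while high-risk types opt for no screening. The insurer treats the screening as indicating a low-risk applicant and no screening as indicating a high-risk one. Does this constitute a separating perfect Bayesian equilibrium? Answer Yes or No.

Under these beliefs, the screening earns rebate 33 and no screening earns rebate 24.
low-risk: the screening nets 33 − 6 = 27; no screening nets 24. low-risk prefers the screening.
high-risk: the screening nets 33 − 18 = 15; no screening nets 24. high-risk prefers no screening.
Neither type deviates, so the separating profile is an equilibrium.

Yes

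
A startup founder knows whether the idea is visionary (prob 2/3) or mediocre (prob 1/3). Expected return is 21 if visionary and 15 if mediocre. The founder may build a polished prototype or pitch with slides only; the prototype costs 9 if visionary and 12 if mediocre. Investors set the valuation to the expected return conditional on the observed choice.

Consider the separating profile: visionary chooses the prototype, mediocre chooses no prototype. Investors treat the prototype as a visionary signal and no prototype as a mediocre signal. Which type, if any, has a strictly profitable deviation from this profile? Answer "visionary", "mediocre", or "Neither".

visionary

The prototype pays 21; no prototype pays 15.
visionary: assigned the prototype, nets 21 − 9 = 12; deviating to no prototype nets 15.
mediocre: assigned no prototype, nets 15; deviating to the prototype nets 21 − 12 = 9.
The visionary type gains 3 by deviating.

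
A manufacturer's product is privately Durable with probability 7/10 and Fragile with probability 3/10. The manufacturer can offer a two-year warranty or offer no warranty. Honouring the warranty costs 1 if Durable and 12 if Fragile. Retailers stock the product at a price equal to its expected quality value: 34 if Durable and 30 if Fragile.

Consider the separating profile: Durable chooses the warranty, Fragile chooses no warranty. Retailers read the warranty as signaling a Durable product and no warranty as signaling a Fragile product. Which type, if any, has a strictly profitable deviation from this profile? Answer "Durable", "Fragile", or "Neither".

Neither

The warranty pays 34; no warranty pays 30.
Durable: assigned the warranty, nets 34 − 1 = 33; deviating to no warranty nets 30.
Fragile: assigned no warranty, nets 30; deviating to the warranty nets 34 − 12 = 22.
Both types strictly prefer their assigned action; no profitable deviation.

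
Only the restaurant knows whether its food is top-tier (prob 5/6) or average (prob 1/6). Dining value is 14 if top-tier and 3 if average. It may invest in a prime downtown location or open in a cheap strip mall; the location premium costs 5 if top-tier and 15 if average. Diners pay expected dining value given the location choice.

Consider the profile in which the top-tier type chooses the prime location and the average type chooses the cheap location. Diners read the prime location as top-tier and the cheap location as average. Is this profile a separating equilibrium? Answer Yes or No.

Yes

Under these beliefs, the prime location earns price premium 14 and the cheap location earns price premium 3.
top-tier: the prime location nets 14 − 5 = 9; the cheap location nets 3. top-tier prefers the prime location.
average: the prime location nets 14 − 15 = -1; the cheap location nets 3. average prefers the cheap location.
Neither type deviates, so the separating profile is an equilibrium.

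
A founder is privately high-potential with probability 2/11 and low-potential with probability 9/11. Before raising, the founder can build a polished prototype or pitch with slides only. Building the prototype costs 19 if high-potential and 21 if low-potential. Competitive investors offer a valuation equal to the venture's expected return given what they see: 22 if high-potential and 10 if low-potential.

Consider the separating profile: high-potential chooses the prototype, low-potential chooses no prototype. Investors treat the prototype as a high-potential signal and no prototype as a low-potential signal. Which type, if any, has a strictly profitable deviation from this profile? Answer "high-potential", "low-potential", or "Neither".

high-potential

The prototype pays 22; no prototype pays 10.
high-potential: assigned the prototype, nets 22 − 19 = 3; deviating to no prototype nets 10.
low-potential: assigned no prototype, nets 10; deviating to the prototype nets 22 − 21 = 1.
The high-potential type gains 7 by deviating.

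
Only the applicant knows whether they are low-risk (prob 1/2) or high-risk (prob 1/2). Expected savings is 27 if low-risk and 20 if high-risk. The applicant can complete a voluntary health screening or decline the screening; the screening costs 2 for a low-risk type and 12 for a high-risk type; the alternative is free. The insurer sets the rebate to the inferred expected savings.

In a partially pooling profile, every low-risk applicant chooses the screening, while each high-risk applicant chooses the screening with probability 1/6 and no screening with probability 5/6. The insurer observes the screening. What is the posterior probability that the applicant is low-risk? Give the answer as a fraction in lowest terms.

6/7

P(the screening) = (1/2)·1 + (1/2)·(1/6) = 7/12.
By Bayes' rule, P(low-risk | the screening) = (1/2) / (7/12) = 6/7.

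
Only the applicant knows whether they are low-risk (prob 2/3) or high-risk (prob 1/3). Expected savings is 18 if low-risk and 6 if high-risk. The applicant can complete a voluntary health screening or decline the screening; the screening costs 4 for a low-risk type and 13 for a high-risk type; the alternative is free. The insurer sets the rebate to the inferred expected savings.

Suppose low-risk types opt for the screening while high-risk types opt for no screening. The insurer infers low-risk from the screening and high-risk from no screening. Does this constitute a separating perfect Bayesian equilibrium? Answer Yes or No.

Under these beliefs, the screening earns rebate 18 and no screening earns rebate 6.
low-risk: the screening nets 18 − 4 = 14; no screening nets 6. low-risk prefers the screening.
high-risk: the screening nets 18 − 13 = 5; no screening nets 6. high-risk prefers no screening.
Neither type deviates, so the separating profile is an equilibrium.

Yes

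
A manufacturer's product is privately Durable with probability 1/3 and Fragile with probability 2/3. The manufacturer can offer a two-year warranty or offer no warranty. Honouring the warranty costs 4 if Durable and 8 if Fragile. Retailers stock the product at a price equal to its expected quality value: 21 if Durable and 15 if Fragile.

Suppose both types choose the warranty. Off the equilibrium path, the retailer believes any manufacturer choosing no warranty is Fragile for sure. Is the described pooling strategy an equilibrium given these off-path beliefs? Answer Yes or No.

No

On path, the retailer holds the prior and pays 1/3·21 + 2/3·15 = 17. Off path (no warranty), believing Fragile, it pays 15.
Durable: the warranty nets 17 − 4 = 13; no warranty nets 15. Durable would deviate.
Fragile: the warranty nets 17 − 8 = 9; no warranty nets 15. Fragile would deviate.
A type deviates, so pooling fails.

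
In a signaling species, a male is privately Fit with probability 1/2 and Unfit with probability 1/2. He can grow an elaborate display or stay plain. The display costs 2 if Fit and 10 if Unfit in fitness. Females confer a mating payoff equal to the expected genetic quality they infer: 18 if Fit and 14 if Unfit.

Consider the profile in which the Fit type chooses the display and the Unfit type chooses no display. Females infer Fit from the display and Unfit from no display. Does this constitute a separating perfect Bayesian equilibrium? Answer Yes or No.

Yes

Under these beliefs, the display earns mating payoff 18 and no display earns mating payoff 14.
Fit: the display nets 18 − 2 = 16; no display nets 14. Fit prefers the display.
Unfit: the display nets 18 − 10 = 8; no display nets 14. Unfit prefers no display.
Neither type deviates, so the separating profile is an equilibrium.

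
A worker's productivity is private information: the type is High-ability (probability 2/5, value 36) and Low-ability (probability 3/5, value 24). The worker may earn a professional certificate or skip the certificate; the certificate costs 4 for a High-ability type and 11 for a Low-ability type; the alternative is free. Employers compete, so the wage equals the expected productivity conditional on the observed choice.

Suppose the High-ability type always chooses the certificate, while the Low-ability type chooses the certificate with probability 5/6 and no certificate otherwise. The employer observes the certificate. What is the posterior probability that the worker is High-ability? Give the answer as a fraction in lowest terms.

4/9

P(the certificate) = (2/5)·1 + (3/5)·(5/6) = 9/10.
By Bayes' rule, P(High-ability | the certificate) = (2/5) / (9/10) = 4/9.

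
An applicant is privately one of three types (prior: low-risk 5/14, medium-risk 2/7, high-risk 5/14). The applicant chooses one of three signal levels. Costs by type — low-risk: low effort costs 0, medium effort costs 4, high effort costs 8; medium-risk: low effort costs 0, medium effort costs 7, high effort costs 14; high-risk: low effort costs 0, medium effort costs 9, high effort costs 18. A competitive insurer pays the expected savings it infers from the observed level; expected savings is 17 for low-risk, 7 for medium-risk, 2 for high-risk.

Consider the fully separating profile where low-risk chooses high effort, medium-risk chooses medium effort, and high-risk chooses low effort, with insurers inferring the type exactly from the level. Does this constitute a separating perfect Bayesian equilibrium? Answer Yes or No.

No

Separating rebates: high effort → 17, medium effort → 7, low effort → 2.
low-risk (assigned high effort): low effort: 2 − 0 = 2; medium effort: 7 − 4 = 3; high effort: 17 − 8 = 9. low-risk stays.
medium-risk (assigned medium effort): low effort: 2 − 0 = 2; medium effort: 7 − 7 = 0; high effort: 17 − 14 = 3. medium-risk prefers high effort.
high-risk (assigned low effort): low effort: 2 − 0 = 2; medium effort: 7 − 9 = -2; high effort: 17 − 18 = -1. high-risk stays.
At least one type deviates; the separating profile fails.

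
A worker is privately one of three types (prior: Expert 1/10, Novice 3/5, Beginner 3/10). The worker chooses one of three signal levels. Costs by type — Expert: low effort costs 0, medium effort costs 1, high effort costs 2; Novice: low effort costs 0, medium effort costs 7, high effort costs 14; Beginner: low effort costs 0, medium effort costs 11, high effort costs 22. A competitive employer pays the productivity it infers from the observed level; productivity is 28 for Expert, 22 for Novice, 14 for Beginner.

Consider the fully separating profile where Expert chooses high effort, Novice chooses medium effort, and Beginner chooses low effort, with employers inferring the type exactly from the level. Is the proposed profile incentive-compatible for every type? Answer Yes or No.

Separating wages: high effort → 28, medium effort → 22, low effort → 14.
Expert (assigned high effort): low effort: 14 − 0 = 14; medium effort: 22 − 1 = 21; high effort: 28 − 2 = 26. Expert stays.
Novice (assigned medium effort): low effort: 14 − 0 = 14; medium effort: 22 − 7 = 15; high effort: 28 − 14 = 14. Novice stays.
Beginner (assigned low effort): low effort: 14 − 0 = 14; medium effort: 22 − 11 = 11; high effort: 28 − 22 = 6. Beginner stays.
Every type prefers its assigned level; separation holds.

Yes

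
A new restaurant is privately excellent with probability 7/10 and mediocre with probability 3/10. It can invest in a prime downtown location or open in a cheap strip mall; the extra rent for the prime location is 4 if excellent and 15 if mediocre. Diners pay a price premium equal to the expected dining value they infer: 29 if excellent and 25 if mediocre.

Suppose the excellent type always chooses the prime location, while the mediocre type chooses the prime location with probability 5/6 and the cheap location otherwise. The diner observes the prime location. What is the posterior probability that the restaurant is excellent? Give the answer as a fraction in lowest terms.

14/19

P(the prime location) = (7/10)·1 + (3/10)·(5/6) = 19/20.
By Bayes' rule, P(excellent | the prime location) = (7/10) / (19/20) = 14/19.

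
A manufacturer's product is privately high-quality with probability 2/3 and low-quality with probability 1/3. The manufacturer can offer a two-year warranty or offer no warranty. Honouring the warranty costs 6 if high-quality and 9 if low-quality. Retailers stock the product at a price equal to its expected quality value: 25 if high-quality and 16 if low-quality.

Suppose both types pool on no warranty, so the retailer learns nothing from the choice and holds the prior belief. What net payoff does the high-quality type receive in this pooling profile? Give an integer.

22

Pooled price = 2/3·25 + 1/3·16 = 22.
high-quality pays no cost for no warranty, so net payoff = 22.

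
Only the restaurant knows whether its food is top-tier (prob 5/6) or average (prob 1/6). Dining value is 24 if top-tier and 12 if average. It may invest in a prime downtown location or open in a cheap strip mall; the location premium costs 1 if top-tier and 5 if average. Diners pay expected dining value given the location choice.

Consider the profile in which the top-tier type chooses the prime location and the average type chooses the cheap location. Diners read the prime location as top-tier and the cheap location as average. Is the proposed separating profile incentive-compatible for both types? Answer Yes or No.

No

Under these beliefs, the prime location earns price premium 24 and the cheap location earns price premium 12.
top-tier: the prime location nets 24 − 1 = 23; the cheap location nets 12. top-tier prefers the prime location.
average: the prime location nets 24 − 5 = 19; the cheap location nets 12. average would deviate to the prime location.
average has a profitable deviation, so the profile is not an equilibrium.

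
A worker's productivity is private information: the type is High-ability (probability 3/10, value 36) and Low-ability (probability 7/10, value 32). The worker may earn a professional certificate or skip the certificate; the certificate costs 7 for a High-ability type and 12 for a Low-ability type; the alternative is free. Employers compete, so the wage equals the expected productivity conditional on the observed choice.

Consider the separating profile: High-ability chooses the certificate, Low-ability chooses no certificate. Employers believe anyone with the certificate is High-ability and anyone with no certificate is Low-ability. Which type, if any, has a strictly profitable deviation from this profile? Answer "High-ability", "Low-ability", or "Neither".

The certificate pays 36; no certificate pays 32.
High-ability: assigned the certificate, nets 36 − 7 = 29; deviating to no certificate nets 32.
Low-ability: assigned no certificate, nets 32; deviating to the certificate nets 36 − 12 = 24.
The High-ability type gains 3 by deviating.

High-ability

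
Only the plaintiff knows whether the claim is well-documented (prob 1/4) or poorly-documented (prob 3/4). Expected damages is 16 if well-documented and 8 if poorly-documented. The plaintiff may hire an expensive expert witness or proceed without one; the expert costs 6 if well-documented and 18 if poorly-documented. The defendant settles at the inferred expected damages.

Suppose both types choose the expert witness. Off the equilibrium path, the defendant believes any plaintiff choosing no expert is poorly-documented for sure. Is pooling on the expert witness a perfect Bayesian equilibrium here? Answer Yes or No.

On path, the defendant holds the prior and pays 1/4·16 + 3/4·8 = 10. Off path (no expert), believing poorly-documented, it pays 8.
well-documented: the expert witness nets 10 − 6 = 4; no expert nets 8. well-documented would deviate.
poorly-documented: the expert witness nets 10 − 18 = -8; no expert nets 8. poorly-documented would deviate.
A type deviates, so pooling fails.

No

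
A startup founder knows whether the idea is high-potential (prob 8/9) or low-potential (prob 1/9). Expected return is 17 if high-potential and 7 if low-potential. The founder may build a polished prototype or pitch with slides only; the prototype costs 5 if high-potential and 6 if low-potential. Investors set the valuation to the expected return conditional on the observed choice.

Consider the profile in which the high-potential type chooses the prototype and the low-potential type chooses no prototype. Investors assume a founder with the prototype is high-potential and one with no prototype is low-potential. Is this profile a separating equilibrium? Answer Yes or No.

No

Under these beliefs, the prototype earns valuation 17 and no prototype earns valuation 7.
high-potential: the prototype nets 17 − 5 = 12; no prototype nets 7. high-potential prefers the prototype.
low-potential: the prototype nets 17 − 6 = 11; no prototype nets 7. low-potential would deviate to the prototype.
low-potential has a profitable deviation, so the profile is not an equilibrium.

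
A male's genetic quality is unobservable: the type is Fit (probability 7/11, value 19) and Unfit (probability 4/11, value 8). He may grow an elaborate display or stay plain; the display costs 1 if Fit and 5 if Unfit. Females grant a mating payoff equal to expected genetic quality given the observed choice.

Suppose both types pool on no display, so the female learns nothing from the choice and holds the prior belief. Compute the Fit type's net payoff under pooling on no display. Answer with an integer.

Pooled mating payoff = 7/11·19 + 4/11·8 = 15.
Fit pays no cost for no display, so net payoff = 15.

15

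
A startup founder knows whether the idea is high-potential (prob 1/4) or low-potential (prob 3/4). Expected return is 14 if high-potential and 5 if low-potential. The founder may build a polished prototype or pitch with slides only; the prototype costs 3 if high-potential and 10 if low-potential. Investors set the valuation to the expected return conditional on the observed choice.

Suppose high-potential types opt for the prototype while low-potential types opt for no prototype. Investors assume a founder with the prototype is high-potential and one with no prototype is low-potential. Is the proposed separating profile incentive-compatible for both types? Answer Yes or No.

Under these beliefs, the prototype earns valuation 14 and no prototype earns valuation 5.
high-potential: the prototype nets 14 − 3 = 11; no prototype nets 5. high-potential prefers the prototype.
low-potential: the prototype nets 14 − 10 = 4; no prototype nets 5. low-potential prefers no prototype.
Neither type deviates, so the separating profile is an equilibrium.

Yes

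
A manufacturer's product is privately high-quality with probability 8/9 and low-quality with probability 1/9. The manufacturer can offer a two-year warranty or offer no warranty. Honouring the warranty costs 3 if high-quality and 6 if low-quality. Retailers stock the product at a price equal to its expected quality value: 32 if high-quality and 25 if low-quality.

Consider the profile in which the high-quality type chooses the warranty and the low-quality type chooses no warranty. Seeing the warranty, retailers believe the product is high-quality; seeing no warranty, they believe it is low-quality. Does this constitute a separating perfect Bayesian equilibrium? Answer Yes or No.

No

Under these beliefs, the warranty earns price 32 and no warranty earns price 25.
high-quality: the warranty nets 32 − 3 = 29; no warranty nets 25. high-quality prefers the warranty.
low-quality: the warranty nets 32 − 6 = 26; no warranty nets 25. low-quality would deviate to the warranty.
low-quality has a profitable deviation, so the profile is not an equilibrium.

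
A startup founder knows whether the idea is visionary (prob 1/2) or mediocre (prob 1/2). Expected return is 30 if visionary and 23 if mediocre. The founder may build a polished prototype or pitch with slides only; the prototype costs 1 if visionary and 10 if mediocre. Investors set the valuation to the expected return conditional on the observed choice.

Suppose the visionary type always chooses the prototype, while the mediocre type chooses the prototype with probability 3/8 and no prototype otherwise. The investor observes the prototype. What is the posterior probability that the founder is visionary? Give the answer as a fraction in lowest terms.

8/11

P(the prototype) = (1/2)·1 + (1/2)·(3/8) = 11/16.
By Bayes' rule, P(visionary | the prototype) = (1/2) / (11/16) = 8/11.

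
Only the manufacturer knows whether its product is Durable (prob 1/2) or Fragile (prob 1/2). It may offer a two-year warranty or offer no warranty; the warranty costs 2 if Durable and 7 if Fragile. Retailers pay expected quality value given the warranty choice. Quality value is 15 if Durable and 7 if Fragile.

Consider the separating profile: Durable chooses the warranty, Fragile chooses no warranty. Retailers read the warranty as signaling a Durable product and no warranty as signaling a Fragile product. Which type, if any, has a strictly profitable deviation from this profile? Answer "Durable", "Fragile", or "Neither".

The warranty pays 15; no warranty pays 7.
Durable: assigned the warranty, nets 15 − 2 = 13; deviating to no warranty nets 7.
Fragile: assigned no warranty, nets 7; deviating to the warranty nets 15 − 7 = 8.
The Fragile type gains 1 by deviating.

Fragile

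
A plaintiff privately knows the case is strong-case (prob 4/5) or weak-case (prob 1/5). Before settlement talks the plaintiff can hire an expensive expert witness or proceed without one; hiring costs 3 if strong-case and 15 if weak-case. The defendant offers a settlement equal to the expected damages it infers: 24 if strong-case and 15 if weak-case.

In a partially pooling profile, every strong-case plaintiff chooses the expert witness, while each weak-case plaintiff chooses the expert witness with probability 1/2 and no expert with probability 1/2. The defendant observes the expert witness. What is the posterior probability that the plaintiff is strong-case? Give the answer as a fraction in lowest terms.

P(the expert witness) = (4/5)·1 + (1/5)·(1/2) = 9/10.
By Bayes' rule, P(strong-case | the expert witness) = (4/5) / (9/10) = 8/9.

8/9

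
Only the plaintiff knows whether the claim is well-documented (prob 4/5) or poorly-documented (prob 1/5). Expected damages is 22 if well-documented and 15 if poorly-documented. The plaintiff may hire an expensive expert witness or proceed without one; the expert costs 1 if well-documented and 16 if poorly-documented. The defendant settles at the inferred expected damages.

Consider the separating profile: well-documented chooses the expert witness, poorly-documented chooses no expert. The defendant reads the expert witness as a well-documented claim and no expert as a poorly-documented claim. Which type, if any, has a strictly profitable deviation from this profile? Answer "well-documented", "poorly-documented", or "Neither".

Neither

The expert witness pays 22; no expert pays 15.
well-documented: assigned the expert witness, nets 22 − 1 = 21; deviating to no expert nets 15.
poorly-documented: assigned no expert, nets 15; deviating to the expert witness nets 22 − 16 = 6.
Both types strictly prefer their assigned action; no profitable deviation.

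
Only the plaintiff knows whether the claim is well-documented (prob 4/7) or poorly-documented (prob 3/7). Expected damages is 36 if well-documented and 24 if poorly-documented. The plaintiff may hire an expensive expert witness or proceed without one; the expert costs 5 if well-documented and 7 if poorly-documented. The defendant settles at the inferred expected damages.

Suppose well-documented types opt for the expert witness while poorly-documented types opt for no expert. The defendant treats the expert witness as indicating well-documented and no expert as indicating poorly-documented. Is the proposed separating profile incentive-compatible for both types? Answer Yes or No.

No

Under these beliefs, the expert witness earns settlement 36 and no expert earns settlement 24.
well-documented: the expert witness nets 36 − 5 = 31; no expert nets 24. well-documented prefers the expert witness.
poorly-documented: the expert witness nets 36 − 7 = 29; no expert nets 24. poorly-documented would deviate to the expert witness.
poorly-documented has a profitable deviation, so the profile is not an equilibrium.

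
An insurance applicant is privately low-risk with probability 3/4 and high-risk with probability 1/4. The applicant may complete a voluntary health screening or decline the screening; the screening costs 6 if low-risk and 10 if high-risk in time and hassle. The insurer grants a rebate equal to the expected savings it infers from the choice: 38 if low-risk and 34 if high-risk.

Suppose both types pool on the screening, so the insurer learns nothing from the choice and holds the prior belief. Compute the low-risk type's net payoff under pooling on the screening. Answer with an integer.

31

Pooled rebate = 3/4·38 + 1/4·34 = 37.
low-risk pays cost 6 for the screening, so net payoff = 37 − 6 = 31.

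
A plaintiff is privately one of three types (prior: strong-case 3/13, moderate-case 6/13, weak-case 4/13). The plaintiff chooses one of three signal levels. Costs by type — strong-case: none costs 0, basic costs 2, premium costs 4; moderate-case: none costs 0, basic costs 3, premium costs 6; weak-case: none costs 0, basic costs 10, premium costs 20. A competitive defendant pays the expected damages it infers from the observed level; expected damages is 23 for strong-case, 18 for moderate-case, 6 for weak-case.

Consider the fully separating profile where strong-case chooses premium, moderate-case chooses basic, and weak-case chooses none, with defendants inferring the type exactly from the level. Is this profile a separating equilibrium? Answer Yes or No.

No

Separating settlements: premium → 23, basic → 18, none → 6.
strong-case (assigned premium): none: 6 − 0 = 6; basic: 18 − 2 = 16; premium: 23 − 4 = 19. strong-case stays.
moderate-case (assigned basic): none: 6 − 0 = 6; basic: 18 − 3 = 15; premium: 23 − 6 = 17. moderate-case prefers premium.
weak-case (assigned none): none: 6 − 0 = 6; basic: 18 − 10 = 8; premium: 23 − 20 = 3. weak-case prefers basic.
At least one type deviates; the separating profile fails.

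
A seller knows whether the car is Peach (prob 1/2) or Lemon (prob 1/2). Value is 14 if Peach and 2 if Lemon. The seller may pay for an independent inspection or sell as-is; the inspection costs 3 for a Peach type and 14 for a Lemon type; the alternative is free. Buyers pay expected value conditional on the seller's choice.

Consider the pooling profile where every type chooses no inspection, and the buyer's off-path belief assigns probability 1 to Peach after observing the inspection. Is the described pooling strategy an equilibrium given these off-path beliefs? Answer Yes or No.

On path, the buyer holds the prior and pays 1/2·14 + 1/2·2 = 8. Off path (the inspection), believing Peach, it pays 14.
Peach: no inspection nets 8; the inspection nets 14 − 3 = 11. Peach would deviate.
Lemon: no inspection nets 8; the inspection nets 14 − 14 = 0. Lemon stays.
A type deviates, so pooling fails.

No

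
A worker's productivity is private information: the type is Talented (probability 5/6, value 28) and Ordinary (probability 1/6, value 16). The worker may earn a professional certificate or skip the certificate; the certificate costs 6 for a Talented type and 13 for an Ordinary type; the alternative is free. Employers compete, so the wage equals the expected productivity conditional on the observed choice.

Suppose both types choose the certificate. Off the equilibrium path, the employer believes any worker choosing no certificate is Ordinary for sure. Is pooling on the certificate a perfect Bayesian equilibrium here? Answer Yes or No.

No

On path, the employer holds the prior and pays 5/6·28 + 1/6·16 = 26. Off path (no certificate), believing Ordinary, it pays 16.
Talented: the certificate nets 26 − 6 = 20; no certificate nets 16. Talented stays.
Ordinary: the certificate nets 26 − 13 = 13; no certificate nets 16. Ordinary would deviate.
A type deviates, so pooling fails.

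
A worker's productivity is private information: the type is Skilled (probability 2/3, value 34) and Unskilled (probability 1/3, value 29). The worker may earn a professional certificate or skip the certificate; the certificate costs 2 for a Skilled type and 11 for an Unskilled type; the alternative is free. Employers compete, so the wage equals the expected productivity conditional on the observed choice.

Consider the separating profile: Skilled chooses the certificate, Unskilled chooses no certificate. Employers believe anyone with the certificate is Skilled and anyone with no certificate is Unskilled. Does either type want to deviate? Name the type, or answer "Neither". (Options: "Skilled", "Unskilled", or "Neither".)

Neither

The certificate pays 34; no certificate pays 29.
Skilled: assigned the certificate, nets 34 − 2 = 32; deviating to no certificate nets 29.
Unskilled: assigned no certificate, nets 29; deviating to the certificate nets 34 − 11 = 23.
Both types strictly prefer their assigned action; no profitable deviation.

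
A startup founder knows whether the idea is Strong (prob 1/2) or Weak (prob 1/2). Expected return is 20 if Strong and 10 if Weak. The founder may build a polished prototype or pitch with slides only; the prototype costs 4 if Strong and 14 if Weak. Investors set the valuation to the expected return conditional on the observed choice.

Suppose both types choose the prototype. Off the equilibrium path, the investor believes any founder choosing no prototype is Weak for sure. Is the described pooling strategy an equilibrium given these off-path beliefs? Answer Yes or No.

On path, the investor holds the prior and pays 1/2·20 + 1/2·10 = 15. Off path (no prototype), believing Weak, it pays 10.
Strong: the prototype nets 15 − 4 = 11; no prototype nets 10. Strong stays.
Weak: the prototype nets 15 − 14 = 1; no prototype nets 10. Weak would deviate.
A type deviates, so pooling fails.

No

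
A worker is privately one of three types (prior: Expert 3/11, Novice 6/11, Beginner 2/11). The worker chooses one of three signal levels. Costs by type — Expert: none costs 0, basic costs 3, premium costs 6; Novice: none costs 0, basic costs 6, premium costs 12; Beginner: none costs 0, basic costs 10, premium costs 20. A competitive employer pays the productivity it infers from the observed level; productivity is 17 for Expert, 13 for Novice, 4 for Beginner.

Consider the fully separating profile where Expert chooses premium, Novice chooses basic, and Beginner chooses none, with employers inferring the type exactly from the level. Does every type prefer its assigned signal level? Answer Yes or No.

Yes

Separating wages: premium → 17, basic → 13, none → 4.
Expert (assigned premium): none: 4 − 0 = 4; basic: 13 − 3 = 10; premium: 17 − 6 = 11. Expert stays.
Novice (assigned basic): none: 4 − 0 = 4; basic: 13 − 6 = 7; premium: 17 − 12 = 5. Novice stays.
Beginner (assigned none): none: 4 − 0 = 4; basic: 13 − 10 = 3; premium: 17 − 20 = -3. Beginner stays.
Every type prefers its assigned level; separation holds.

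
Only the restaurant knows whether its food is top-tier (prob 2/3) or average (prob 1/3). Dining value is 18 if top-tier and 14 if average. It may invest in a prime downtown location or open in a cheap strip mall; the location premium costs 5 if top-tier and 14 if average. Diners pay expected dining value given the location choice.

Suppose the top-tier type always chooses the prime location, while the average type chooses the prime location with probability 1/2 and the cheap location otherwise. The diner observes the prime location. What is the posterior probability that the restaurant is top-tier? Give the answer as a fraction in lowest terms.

P(the prime location) = (2/3)·1 + (1/3)·(1/2) = 5/6.
By Bayes' rule, P(top-tier | the prime location) = (2/3) / (5/6) = 4/5.

4/5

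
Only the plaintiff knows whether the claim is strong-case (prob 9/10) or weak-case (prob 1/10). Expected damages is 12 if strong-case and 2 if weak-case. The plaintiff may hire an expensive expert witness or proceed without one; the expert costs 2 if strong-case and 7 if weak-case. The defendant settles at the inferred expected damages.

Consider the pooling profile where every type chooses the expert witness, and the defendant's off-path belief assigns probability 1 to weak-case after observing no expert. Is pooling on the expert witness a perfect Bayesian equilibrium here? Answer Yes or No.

Yes

On path, the defendant holds the prior and pays 9/10·12 + 1/10·2 = 11. Off path (no expert), believing weak-case, it pays 2.
strong-case: the expert witness nets 11 − 2 = 9; no expert nets 2. strong-case stays.
weak-case: the expert witness nets 11 − 7 = 4; no expert nets 2. weak-case stays.
No type deviates, so pooling is sustained.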